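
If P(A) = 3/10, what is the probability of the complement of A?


P(A') = 1 - P(A) = 1 - 3/10 = 7/10

7/10


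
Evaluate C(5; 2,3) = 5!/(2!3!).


5! = 120
Denominator: 2!=2 * 3!=6
Coefficient = 120 / 12 = 10

10


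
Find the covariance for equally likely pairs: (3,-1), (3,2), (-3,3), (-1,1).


E[X]=1/2, E[Y]=5/4, E[XY]=-7/4
Cov(X,Y) = E[XY] - E[X]E[Y] = -7/4 - 1/2*5/4 = -19/8

-19/8


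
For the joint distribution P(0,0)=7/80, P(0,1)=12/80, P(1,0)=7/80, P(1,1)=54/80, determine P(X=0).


P(X=0) = P(0,0)+P(0,1) = 7/80 + 12/80 = 19/80

19/80


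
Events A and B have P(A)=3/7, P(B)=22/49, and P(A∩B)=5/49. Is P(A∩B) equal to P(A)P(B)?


P(A)*P(B) = 3/7*22/49 = 66/343
P(A∩B) = 5/49 != 66/343, so not independent

No, A and B are not independent


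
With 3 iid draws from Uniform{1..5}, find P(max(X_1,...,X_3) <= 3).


P(max <= 3) = P(all X_i <= 3) = (P(X_1 <= 3))^3
= (3/5)^3 = 27/125

27/125


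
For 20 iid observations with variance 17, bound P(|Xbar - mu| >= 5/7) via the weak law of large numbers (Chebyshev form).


Var(Xbar) = Var(X)/n = 17/20
Chebyshev: P(|Xbar-mu| >= 5/7) <= Var(Xbar)/(5/7)^2 = (17/20)/(25/49) = 833/500
Bound exceeds 1, so trivial bound: 1

1


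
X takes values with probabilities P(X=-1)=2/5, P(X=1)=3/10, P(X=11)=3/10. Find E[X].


E[X] = sum(x * P(x))
= -1*2/5 + 1*3/10 + 11*3/10
= 16/5

16/5


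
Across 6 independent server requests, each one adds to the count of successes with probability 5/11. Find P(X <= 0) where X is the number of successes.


P(X<=0) = P(X=0)
= 46656/1771561
= 46656/1771561

46656/1771561


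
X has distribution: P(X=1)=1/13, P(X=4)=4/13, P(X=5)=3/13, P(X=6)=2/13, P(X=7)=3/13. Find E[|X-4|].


E[|X-4|] = sum(g(x)*P(x))
= 3*1/13 + 0*4/13 + 1*3/13 + 2*2/13 + 3*3/13
= 19/13

19/13


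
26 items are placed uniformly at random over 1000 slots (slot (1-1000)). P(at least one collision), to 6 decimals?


P(all different) = prod((1000-i)/1000 for i=0..25) = 0.720508
P(at least one match) = 1 - 0.720508 = 0.279492

0.279492


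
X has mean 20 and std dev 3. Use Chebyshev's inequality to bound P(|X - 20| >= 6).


k = 6/3 = 2
Chebyshev: P(|X-mu| >= k*sigma) <= 1/k^2 = 1/2^2 = 1/4

1/4


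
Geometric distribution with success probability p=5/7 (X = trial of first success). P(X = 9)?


P(X=9) = (1-p)^8 * p = (2/7)^8 * 5/7
= 256/5764801 * 5/7 = 1280/40353607

1280/40353607


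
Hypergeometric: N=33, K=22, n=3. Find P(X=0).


P(X=0) = C(22,0)*C(11,3) / C(33,3)
= 1*165 / 5456
= 165/5456 = 15/496

15/496


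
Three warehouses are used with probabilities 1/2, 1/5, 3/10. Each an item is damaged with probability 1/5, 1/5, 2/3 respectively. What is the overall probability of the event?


P(A) = P(A|B1)P(B1) + P(A|B2)P(B2) + P(A|B3)P(B3)
= 1/5*1/2 + 1/5*1/5 + 2/3*3/10
= 1/10 + 1/25 + 1/5 = 17/50

17/50


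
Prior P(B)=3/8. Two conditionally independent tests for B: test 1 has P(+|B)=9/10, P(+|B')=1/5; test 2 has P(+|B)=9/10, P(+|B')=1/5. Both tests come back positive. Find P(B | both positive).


After test 1: P(+) = 9/10*3/8 + 1/5*5/8 = 37/80
P(B|+) = (27/80)/(37/80) = 27/37
After test 2 (use post1 as new prior): P(+) = 9/10*27/37 + 1/5*10/37 = 263/370
P(B|+,+) = (243/370)/(263/370) = 243/263

243/263


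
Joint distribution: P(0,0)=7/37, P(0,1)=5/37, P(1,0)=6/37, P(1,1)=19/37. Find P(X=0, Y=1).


Read from table: P(X=0, Y=1) = 5/37

5/37


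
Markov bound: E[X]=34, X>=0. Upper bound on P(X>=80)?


Markov: P(X >= a) <= E[X]/a
P(X >= 80) <= 34/80 = 17/40

17/40


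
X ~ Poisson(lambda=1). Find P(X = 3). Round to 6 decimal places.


P(X=3) = e^(-1) * 1^3 / 3!
≈ 0.3678794412 * 1 / 6
≈ 0.061313

0.061313


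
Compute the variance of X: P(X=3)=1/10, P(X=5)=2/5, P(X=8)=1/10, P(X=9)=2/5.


E[X] = 67/10, E[X^2] = 497/10
Var(X) = E[X^2] - (E[X])^2 = 497/10 - (67/10)^2 = 481/100

481/100


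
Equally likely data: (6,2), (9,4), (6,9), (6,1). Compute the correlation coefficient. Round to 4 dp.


Cov(X,Y) = 0.0000, Var(X) = 1.6875, Var(Y) = 9.5000
rho = Cov/(sqrt(VarX)*sqrt(VarY)) = 0.0000

0.0000


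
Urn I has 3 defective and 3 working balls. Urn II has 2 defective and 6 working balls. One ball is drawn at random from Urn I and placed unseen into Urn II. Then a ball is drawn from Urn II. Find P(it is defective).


P(transfer defective) = 3/6 = 1/2; P(transfer working) = 1/2
If defective transferred: Urn II has 3 defective of 9, so P(defective|defective moved) = 1/3
If working transferred: Urn II has 2 defective of 9, so P(defective|working moved) = 2/9
By total probability: P(defective) = 1/2*1/3 + 1/2*2/9 = 5/18

5/18


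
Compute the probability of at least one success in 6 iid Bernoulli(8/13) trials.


P(at least one) = 1 - P(none)
P(none) = (1 - 8/13)^6 = (5/13)^6 = 15625/4826809
P(at least one) = 1 - 15625/4826809 = 4811184/4826809

4811184/4826809


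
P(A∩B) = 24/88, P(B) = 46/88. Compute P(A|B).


P(A|B) = P(A∩B)/P(B) = (24/88)/(46/88) = 24/46 = 12/23

12/23


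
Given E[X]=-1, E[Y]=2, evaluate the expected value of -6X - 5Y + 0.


E[-6X - 5Y + 0] = -6*E[X] - 5*E[Y] + 0
= (-6)*(-1) + (-5)*(2) + (0)
= 6 - 10 + 0 = -4

-4


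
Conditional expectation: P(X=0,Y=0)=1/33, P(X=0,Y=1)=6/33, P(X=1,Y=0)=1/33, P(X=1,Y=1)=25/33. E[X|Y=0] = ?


P(Y=0) = 2/33
E[X|Y=0] = (0*1 + 1*1)/2 = 1/2

1/2


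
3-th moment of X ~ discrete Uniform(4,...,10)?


E[X^3] = (1/7) * sum(x^3 for x=4..10)
= 2989/7 = 427

427


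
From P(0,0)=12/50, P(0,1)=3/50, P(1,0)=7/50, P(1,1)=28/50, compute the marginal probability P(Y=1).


P(Y=1) = P(0,1)+P(1,1) = 3/50 + 28/50 = 31/50

31/50


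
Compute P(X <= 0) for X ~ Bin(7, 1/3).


P(X<=0) = P(X=0)
= 128/2187
= 128/2187

128/2187


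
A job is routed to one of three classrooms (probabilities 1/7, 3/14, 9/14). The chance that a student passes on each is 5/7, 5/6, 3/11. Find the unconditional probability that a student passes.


P(A) = P(A|B1)P(B1) + P(A|B2)P(B2) + P(A|B3)P(B3)
= 5/7*1/7 + 5/6*3/14 + 3/11*9/14
= 5/49 + 5/28 + 27/154 = 983/2156

983/2156


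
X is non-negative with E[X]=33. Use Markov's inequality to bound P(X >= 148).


Markov: P(X >= a) <= E[X]/a
P(X >= 148) <= 33/148

33/148


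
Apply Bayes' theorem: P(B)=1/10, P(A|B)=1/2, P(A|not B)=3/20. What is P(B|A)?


P(A) = P(A|B)P(B) + P(A|B')P(B') = 1/2*1/10 + 3/20*9/10 = 37/200
P(B|A) = P(A|B)P(B)/P(A) = (1/20)/(37/200) = 10/37

10/37


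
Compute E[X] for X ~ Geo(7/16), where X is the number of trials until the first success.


For geometric (trials until first success), E[X] = 1/p = 1/(7/16) = 16/7

16/7


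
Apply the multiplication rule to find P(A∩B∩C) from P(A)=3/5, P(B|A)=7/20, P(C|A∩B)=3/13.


P(A∩B∩C) = P(A) * P(B|A) * P(C|A∩B)
= 3/5 * 7/20 * 3/13
= 21/100 * 3/13 = 63/1300

63/1300


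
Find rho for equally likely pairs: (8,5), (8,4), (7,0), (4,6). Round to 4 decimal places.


Cov(X,Y) = -1.3125, Var(X) = 2.6875, Var(Y) = 5.1875
rho = Cov/(sqrt(VarX)*sqrt(VarY)) = -0.3515

-0.3515


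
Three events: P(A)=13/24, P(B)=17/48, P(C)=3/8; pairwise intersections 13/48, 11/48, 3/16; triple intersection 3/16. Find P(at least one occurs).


P(A∪B∪C) = P(A)+P(B)+P(C) - P(AB)-P(AC)-P(BC) + P(ABC)
= 13/24+17/48+3/8 - 13/48-11/48-3/16 + 3/16
= 37/48

37/48


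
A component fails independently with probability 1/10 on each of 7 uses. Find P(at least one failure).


P(at least one) = 1 - P(none)
P(none) = (1 - 1/10)^7 = (9/10)^7 = 4782969/10000000
P(at least one) = 1 - 4782969/10000000 = 5217031/10000000

5217031/10000000


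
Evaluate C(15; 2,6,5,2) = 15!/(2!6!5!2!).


15! = 1307674368000
Denominator: 2!=2 * 6!=720 * 5!=120 * 2!=2
Coefficient = 1307674368000 / 345600 = 3783780

3783780


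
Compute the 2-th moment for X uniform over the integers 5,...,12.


E[X^2] = (1/8) * sum(x^2 for x=5..12)
= 620/8 = 155/2

155/2


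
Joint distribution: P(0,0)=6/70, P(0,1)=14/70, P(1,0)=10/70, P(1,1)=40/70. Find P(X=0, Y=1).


Read from table: P(X=0, Y=1) = 14/70 = 1/5

1/5


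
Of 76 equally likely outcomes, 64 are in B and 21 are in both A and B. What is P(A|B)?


P(A|B) = P(A∩B)/P(B) = (21/76)/(64/76) = 21/64

21/64


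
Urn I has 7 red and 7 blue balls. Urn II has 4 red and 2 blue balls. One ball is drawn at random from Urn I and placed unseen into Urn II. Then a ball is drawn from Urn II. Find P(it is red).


P(transfer red) = 7/14 = 1/2; P(transfer blue) = 1/2
If red transferred: Urn II has 5 red of 7, so P(red|red moved) = 5/7
If blue transferred: Urn II has 4 red of 7, so P(red|blue moved) = 4/7
By total probability: P(red) = 1/2*5/7 + 1/2*4/7 = 9/14

9/14


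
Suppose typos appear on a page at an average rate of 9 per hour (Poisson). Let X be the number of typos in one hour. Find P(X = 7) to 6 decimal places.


P(X=7) = e^(-9) * 9^7 / 7!
≈ 0.0001234098041 * 4782969 / 5040
≈ 0.117116

0.117116


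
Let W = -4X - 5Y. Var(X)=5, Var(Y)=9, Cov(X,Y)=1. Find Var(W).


Var(-4X - 5Y) = (-4)^2*Var(X) + (-5)^2*Var(Y) + 2*(-4)*(-5)*Cov(X,Y)
= 16*5 + 25*9 + 40*1
= 80 + 225 + 40 = 345

345


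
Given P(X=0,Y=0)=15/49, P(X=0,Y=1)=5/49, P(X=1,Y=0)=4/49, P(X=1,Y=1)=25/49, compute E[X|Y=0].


P(Y=0) = 19/49
E[X|Y=0] = (0*15 + 1*4)/19 = 4/19

4/19


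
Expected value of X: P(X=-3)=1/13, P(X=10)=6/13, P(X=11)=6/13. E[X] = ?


E[X] = sum(x * P(x))
= -3*1/13 + 10*6/13 + 11*6/13
= 123/13

123/13


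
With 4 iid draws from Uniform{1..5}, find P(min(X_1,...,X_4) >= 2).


P(min >= 2) = P(all X_i >= 2) = (P(X_1 >= 2))^4
= (4/5)^4 = 256/625

256/625


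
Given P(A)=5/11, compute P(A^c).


P(A') = 1 - P(A) = 1 - 5/11 = 6/11

6/11


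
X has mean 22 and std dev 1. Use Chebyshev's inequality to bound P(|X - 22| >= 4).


k = 4/1 = 4
Chebyshev: P(|X-mu| >= k*sigma) <= 1/k^2 = 1/4^2 = 1/16

1/16


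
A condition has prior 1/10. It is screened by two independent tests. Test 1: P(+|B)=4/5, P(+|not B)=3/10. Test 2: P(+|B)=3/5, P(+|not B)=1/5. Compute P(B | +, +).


After test 1: P(+) = 4/5*1/10 + 3/10*9/10 = 7/20
P(B|+) = (2/25)/(7/20) = 8/35
After test 2 (use post1 as new prior): P(+) = 3/5*8/35 + 1/5*27/35 = 51/175
P(B|+,+) = (24/175)/(51/175) = 8/17

8/17


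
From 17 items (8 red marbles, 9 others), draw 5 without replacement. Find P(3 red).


P(X=3) = C(8,3)*C(9,2) / C(17,5)
= 56*36 / 6188
= 2016/6188 = 72/221

72/221


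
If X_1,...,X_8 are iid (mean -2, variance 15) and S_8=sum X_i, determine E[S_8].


E[S_n] = n*E[X_1] = 8*-2 = -16

-16


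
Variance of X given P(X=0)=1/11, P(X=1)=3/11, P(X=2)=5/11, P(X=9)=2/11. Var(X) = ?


E[X] = 31/11, E[X^2] = 185/11
Var(X) = E[X^2] - (E[X])^2 = 185/11 - (31/11)^2 = 1074/121

1074/121


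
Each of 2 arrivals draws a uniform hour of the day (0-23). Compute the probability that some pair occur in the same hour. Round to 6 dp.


P(all different) = prod((24-i)/24 for i=0..1) = 0.958333
P(at least one match) = 1 - 0.958333 = 0.041667

0.041667


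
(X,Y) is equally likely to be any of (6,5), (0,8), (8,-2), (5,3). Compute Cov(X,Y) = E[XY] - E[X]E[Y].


E[X]=19/4, E[Y]=7/2, E[XY]=29/4
Cov(X,Y) = E[XY] - E[X]E[Y] = 29/4 - 19/4*7/2 = -75/8

-75/8


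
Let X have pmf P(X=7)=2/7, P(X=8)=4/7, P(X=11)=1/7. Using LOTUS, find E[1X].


E[1X] = sum(g(x)*P(x))
= 7*2/7 + 8*4/7 + 11*1/7
= 57/7

57/7


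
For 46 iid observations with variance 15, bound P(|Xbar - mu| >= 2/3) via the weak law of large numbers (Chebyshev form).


Var(Xbar) = Var(X)/n = 15/46
Chebyshev: P(|Xbar-mu| >= 2/3) <= Var(Xbar)/(2/3)^2 = (15/46)/(4/9) = 135/184

135/184


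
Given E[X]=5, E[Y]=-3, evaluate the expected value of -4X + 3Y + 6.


E[-4X + 3Y + 6] = -4*E[X] + 3*E[Y] + 6
= (-4)*(5) + (3)*(-3) + (6)
= -20 - 9 + 6 = -23

-23


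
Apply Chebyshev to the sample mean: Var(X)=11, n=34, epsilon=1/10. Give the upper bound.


Var(Xbar) = Var(X)/n = 11/34
Chebyshev: P(|Xbar-mu| >= 1/10) <= Var(Xbar)/(1/10)^2 = (11/34)/(1/100) = 550/17
Bound exceeds 1, so trivial bound: 1

1


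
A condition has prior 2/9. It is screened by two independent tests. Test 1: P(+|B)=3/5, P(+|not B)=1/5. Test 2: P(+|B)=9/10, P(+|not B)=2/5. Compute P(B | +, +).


After test 1: P(+) = 3/5*2/9 + 1/5*7/9 = 13/45
P(B|+) = (2/15)/(13/45) = 6/13
After test 2 (use post1 as new prior): P(+) = 9/10*6/13 + 2/5*7/13 = 41/65
P(B|+,+) = (27/65)/(41/65) = 27/41

27/41


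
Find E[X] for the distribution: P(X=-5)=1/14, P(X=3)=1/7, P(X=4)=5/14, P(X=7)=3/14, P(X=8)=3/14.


E[X] = sum(x * P(x))
= -5*1/14 + 3*1/7 + 4*5/14 + 7*3/14 + 8*3/14
= 33/7

33/7


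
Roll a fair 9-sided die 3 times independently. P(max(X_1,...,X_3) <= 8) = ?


P(max <= 8) = P(all X_i <= 8) = (P(X_1 <= 8))^3
= (8/9)^3 = 512/729

512/729


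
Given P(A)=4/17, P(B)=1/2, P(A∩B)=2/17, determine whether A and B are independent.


P(A)*P(B) = 4/17*1/2 = 2/17
P(A∩B) = 2/17, which equals P(A)P(B), so independent

Yes, A and B are independent


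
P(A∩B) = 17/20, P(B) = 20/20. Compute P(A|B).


P(A|B) = P(A∩B)/P(B) = (17/20)/(20/20) = 17/20

17/20


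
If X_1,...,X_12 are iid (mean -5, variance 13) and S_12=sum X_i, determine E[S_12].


E[S_n] = n*E[X_1] = 12*-5 = -60

-60


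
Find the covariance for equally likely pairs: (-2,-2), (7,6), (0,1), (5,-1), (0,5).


E[X]=2, E[Y]=9/5, E[XY]=41/5
Cov(X,Y) = E[XY] - E[X]E[Y] = 41/5 - 2*9/5 = 23/5

23/5


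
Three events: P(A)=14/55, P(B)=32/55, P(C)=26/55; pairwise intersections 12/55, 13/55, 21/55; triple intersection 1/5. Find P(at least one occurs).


P(A∪B∪C) = P(A)+P(B)+P(C) - P(AB)-P(AC)-P(BC) + P(ABC)
= 14/55+32/55+26/55 - 12/55-13/55-21/55 + 1/5
= 37/55

37/55


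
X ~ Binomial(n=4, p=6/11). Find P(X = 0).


P(X=0) = C(4,0) * p^0 * (1-p)^4
= 1 * 1 * 625/14641
= 625/14641

625/14641


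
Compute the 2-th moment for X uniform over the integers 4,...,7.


E[X^2] = (1/4) * sum(x^2 for x=4..7)
= 126/4 = 63/2

63/2


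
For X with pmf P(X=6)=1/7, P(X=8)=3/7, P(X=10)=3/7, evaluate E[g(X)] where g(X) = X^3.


E[X^3] = sum(g(x)*P(x))
= 216*1/7 + 512*3/7 + 1000*3/7
= 4752/7

4752/7


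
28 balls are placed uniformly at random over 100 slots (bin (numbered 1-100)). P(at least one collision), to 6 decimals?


P(all different) = prod((100-i)/100 for i=0..27) = 0.015241
P(at least one match) = 1 - 0.015241 = 0.984759

0.984759


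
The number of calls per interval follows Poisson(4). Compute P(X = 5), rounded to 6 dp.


P(X=5) = e^(-4) * 4^5 / 5!
≈ 0.01831563889 * 1024 / 120
≈ 0.156293

0.156293


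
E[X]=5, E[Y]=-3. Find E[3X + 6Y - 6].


E[3X + 6Y - 6] = 3*E[X] + 6*E[Y] - 6
= (3)*(5) + (6)*(-3) + (-6)
= 15 - 18 - 6 = -9

-9


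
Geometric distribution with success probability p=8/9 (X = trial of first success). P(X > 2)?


P(X > 2) = P(first 2 trials all fail) = (1-p)^2 = (1/9)^2 = 1/81

1/81


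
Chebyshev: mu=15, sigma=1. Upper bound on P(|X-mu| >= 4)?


k = 4/1 = 4
Chebyshev: P(|X-mu| >= k*sigma) <= 1/k^2 = 1/4^2 = 1/16

1/16


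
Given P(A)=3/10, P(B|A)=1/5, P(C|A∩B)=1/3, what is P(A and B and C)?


P(A∩B∩C) = P(A) * P(B|A) * P(C|A∩B)
= 3/10 * 1/5 * 1/3
= 3/50 * 1/3 = 1/50

1/50


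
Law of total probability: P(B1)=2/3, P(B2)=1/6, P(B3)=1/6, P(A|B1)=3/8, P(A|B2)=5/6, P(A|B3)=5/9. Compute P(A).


P(A) = P(A|B1)P(B1) + P(A|B2)P(B2) + P(A|B3)P(B3)
= 3/8*2/3 + 5/6*1/6 + 5/9*1/6
= 1/4 + 5/36 + 5/54 = 13/27

13/27


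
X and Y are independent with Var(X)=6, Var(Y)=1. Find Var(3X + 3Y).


Independence => Cov(X,Y)=0
Var(3X + 3Y) = 3^2*Var(X) + 3^2*Var(Y)
= 9*6 + 9*1 = 63

63


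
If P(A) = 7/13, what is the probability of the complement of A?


P(A') = 1 - P(A) = 1 - 7/13 = 6/13

6/13


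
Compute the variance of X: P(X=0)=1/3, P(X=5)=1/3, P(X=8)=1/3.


E[X] = 13/3, E[X^2] = 89/3
Var(X) = E[X^2] - (E[X])^2 = 89/3 - (13/3)^2 = 98/9

98/9


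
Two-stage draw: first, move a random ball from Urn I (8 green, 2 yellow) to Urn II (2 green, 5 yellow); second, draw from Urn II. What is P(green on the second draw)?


P(transfer green) = 8/10 = 4/5; P(transfer yellow) = 1/5
If green transferred: Urn II has 3 green of 8, so P(green|green moved) = 3/8
If yellow transferred: Urn II has 2 green of 8, so P(green|yellow moved) = 1/4
By total probability: P(green) = 4/5*3/8 + 1/5*1/4 = 7/20

7/20


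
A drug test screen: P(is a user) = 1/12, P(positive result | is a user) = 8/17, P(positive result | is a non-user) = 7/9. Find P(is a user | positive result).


P(A) = P(A|B)P(B) + P(A|B')P(B') = 8/17*1/12 + 7/9*11/12 = 1381/1836
P(B|A) = P(A|B)P(B)/P(A) = (2/51)/(1381/1836) = 72/1381

72/1381


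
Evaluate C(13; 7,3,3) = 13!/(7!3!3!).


13! = 6227020800
Denominator: 7!=5040 * 3!=6 * 3!=6
Coefficient = 6227020800 / 181440 = 34320

34320


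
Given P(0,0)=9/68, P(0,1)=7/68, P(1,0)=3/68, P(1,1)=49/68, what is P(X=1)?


P(X=1) = P(1,0)+P(1,1) = 3/68 + 49/68 = 52/68 = 13/17

13/17


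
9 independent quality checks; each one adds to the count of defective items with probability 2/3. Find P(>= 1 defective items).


P(at least one) = 1 - P(none)
P(none) = (1 - 2/3)^9 = (1/3)^9 = 1/19683
P(at least one) = 1 - 1/19683 = 19682/19683

19682/19683


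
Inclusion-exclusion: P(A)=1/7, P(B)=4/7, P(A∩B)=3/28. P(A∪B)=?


P(A∪B) = P(A) + P(B) - P(A∩B)
= 1/7 + 4/7 - 3/28 = 17/28

17/28


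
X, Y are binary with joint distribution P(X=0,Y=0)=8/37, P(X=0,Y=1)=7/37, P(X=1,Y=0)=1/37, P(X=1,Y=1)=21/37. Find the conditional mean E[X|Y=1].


P(Y=1) = 28/37
E[X|Y=1] = (0*7 + 1*21)/28 = 21/28 = 3/4

3/4


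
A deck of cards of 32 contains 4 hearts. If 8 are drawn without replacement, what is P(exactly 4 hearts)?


P(X=4) = C(4,4)*C(28,4) / C(32,8)
= 1*20475 / 10518300
= 20475/10518300 = 7/3596

7/3596


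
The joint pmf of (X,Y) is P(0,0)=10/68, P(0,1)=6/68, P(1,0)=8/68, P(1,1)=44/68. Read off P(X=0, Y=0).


Read from table: P(X=0, Y=0) = 10/68 = 5/34

5/34


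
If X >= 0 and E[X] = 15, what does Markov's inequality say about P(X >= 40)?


Markov: P(X >= a) <= E[X]/a
P(X >= 40) <= 15/40 = 3/8

3/8


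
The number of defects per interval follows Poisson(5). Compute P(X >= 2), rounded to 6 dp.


P(X>=2) = 1 - P(X<=1) = 1 - (e^(-5)*5^0/0! + e^(-5)*5^1/1!)
≈ 1 - (0.0067379470 + 0.0336897350)
= 1 - 0.0404276820 = 0.9595723180
≈ 0.959572

0.959572


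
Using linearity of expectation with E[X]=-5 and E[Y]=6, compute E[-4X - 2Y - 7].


E[-4X - 2Y - 7] = -4*E[X] - 2*E[Y] - 7
= (-4)*(-5) + (-2)*(6) + (-7)
= 20 - 12 - 7 = 1

1


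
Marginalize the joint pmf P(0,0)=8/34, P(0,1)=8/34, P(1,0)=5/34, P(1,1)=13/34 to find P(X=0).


P(X=0) = P(0,0)+P(0,1) = 8/34 + 8/34 = 16/34 = 8/17

8/17


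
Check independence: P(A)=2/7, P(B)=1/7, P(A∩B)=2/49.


P(A)*P(B) = 2/7*1/7 = 2/49
P(A∩B) = 2/49, which equals P(A)P(B), so independent

Yes, A and B are independent


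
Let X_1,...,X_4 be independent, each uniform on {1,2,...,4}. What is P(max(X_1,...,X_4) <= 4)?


P(max <= 4) = P(all X_i <= 4) = (P(X_1 <= 4))^4
= (4/4)^4 = 1^4 = 1

1


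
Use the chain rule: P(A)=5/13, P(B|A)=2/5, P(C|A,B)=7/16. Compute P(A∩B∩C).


P(A∩B∩C) = P(A) * P(B|A) * P(C|A∩B)
= 5/13 * 2/5 * 7/16
= 2/13 * 7/16 = 7/104

7/104


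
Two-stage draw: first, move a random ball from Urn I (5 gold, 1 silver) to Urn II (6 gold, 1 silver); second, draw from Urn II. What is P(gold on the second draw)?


P(transfer gold) = 5/6; P(transfer silver) = 1/6
If gold transferred: Urn II has 7 gold of 8, so P(gold|gold moved) = 7/8
If silver transferred: Urn II has 6 gold of 8, so P(gold|silver moved) = 3/4
By total probability: P(gold) = 5/6*7/8 + 1/6*3/4 = 41/48

41/48


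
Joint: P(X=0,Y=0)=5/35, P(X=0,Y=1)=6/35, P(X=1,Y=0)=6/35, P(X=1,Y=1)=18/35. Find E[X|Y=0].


P(Y=0) = 11/35
E[X|Y=0] = (0*5 + 1*6)/11 = 6/11

6/11


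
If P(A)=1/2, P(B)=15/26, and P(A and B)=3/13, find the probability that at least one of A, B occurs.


P(A∪B) = P(A) + P(B) - P(A∩B)
= 1/2 + 15/26 - 3/13 = 11/13

11/13


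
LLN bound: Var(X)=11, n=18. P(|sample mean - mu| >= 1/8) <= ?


Var(Xbar) = Var(X)/n = 11/18
Chebyshev: P(|Xbar-mu| >= 1/8) <= Var(Xbar)/(1/8)^2 = (11/18)/(1/64) = 352/9
Bound exceeds 1, so trivial bound: 1

1


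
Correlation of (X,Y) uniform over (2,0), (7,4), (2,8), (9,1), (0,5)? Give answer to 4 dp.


Cov(X,Y) = -3.8000, Var(X) = 11.6000, Var(Y) = 8.2400
rho = Cov/(sqrt(VarX)*sqrt(VarY)) = -0.3887

-0.3887


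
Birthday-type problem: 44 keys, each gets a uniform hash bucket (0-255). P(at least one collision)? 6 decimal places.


P(all different) = prod((256-i)/256 for i=0..43) = 0.019753
P(at least one match) = 1 - 0.019753 = 0.980247

0.980247


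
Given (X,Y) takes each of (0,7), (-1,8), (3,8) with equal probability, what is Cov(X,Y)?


E[X]=2/3, E[Y]=23/3, E[XY]=16/3
Cov(X,Y) = E[XY] - E[X]E[Y] = 16/3 - 2/3*23/3 = 2/9

2/9


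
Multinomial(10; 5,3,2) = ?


10! = 3628800
Denominator: 5!=120 * 3!=6 * 2!=2
Coefficient = 3628800 / 1440 = 2520

2520


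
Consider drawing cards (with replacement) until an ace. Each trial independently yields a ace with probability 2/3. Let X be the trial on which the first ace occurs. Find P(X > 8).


P(X > 8) = P(first 8 trials all fail) = (1-p)^8 = (1/3)^8 = 1/6561

1/6561


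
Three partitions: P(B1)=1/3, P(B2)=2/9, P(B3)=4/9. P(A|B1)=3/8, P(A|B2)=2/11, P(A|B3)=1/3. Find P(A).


P(A) = P(A|B1)P(B1) + P(A|B2)P(B2) + P(A|B3)P(B3)
= 3/8*1/3 + 2/11*2/9 + 1/3*4/9
= 1/8 + 4/99 + 4/27 = 745/2376

745/2376


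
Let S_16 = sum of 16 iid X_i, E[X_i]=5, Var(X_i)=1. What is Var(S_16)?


By independence, Var(S_n) = n*Var(X_1) = 16*1 = 16

16


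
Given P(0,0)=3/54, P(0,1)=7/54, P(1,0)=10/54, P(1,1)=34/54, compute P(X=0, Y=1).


Read from table: P(X=0, Y=1) = 7/54

7/54


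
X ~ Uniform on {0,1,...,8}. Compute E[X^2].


E[X^2] = (1/9) * sum(x^2 for x=0..8)
= 204/9 = 68/3

68/3


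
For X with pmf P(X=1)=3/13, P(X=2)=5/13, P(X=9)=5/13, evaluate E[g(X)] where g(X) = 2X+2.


E[2X+2] = sum(g(x)*P(x))
= 4*3/13 + 6*5/13 + 20*5/13
= 142/13

142/13


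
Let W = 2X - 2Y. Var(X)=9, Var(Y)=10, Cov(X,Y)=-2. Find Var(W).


Var(2X - 2Y) = 2^2*Var(X) + (-2)^2*Var(Y) + 2*2*(-2)*Cov(X,Y)
= 4*9 + 4*10 - 8*(-2)
= 36 + 40 + 16 = 92

92


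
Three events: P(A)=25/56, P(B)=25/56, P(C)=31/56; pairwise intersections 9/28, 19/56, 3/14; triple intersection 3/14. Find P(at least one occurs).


P(A∪B∪C) = P(A)+P(B)+P(C) - P(AB)-P(AC)-P(BC) + P(ABC)
= 25/56+25/56+31/56 - 9/28-19/56-3/14 + 3/14
= 11/14

11/14


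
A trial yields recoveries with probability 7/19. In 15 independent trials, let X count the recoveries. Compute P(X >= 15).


P(X>=15) = P(X=15)
= 4747561509943/15181127029874798299
= 4747561509943/15181127029874798299

4747561509943/15181127029874798299


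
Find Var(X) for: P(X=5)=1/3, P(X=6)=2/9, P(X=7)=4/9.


E[X] = 55/9, E[X^2] = 343/9
Var(X) = E[X^2] - (E[X])^2 = 343/9 - (55/9)^2 = 62/81

62/81


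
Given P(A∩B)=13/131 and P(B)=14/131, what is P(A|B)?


P(A|B) = P(A∩B)/P(B) = (13/131)/(14/131) = 13/14

13/14


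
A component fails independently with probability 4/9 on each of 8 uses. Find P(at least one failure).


P(at least one) = 1 - P(none)
P(none) = (1 - 4/9)^8 = (5/9)^8 = 390625/43046721
P(at least one) = 1 - 390625/43046721 = 42656096/43046721

42656096/43046721


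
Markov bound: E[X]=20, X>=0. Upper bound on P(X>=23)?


Markov: P(X >= a) <= E[X]/a
P(X >= 23) <= 20/23

20/23


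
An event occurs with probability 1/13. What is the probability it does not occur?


P(A') = 1 - P(A) = 1 - 1/13 = 12/13

12/13


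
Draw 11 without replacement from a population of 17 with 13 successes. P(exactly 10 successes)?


P(X=10) = C(13,10)*C(4,1) / C(17,11)
= 286*4 / 12376
= 1144/12376 = 11/119

11/119


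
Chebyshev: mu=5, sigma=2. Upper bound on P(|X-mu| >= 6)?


k = 6/2 = 3
Chebyshev: P(|X-mu| >= k*sigma) <= 1/k^2 = 1/3^2 = 1/9

1/9


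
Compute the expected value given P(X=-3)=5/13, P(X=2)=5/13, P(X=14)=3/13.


E[X] = sum(x * P(x))
= -3*5/13 + 2*5/13 + 14*3/13
= 37/13

37/13


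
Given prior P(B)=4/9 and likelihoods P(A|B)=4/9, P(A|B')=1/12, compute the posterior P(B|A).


P(A) = P(A|B)P(B) + P(A|B')P(B') = 4/9*4/9 + 1/12*5/9 = 79/324
P(B|A) = P(A|B)P(B)/P(A) = (16/81)/(79/324) = 64/79

64/79


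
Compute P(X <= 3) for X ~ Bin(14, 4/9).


P(X<=3) = P(X=0) + P(X=1) + P(X=2) + P(X=3)
= 6103515625/22876792454961 + 68359375000/22876792454961 + 355468750000/22876792454961 + 1137500000000/22876792454961
= 1567431640625/22876792454961

1567431640625/22876792454961


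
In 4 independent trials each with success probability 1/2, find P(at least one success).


P(at least one) = 1 - P(none)
P(none) = (1 - 1/2)^4 = (1/2)^4 = 1/16
P(at least one) = 1 - 1/16 = 15/16

15/16


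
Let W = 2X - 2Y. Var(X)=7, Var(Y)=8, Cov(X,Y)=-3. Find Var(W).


Var(2X - 2Y) = 2^2*Var(X) + (-2)^2*Var(Y) + 2*2*(-2)*Cov(X,Y)
= 4*7 + 4*8 - 8*(-3)
= 28 + 32 + 24 = 84

84


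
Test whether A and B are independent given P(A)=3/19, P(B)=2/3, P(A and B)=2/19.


P(A)*P(B) = 3/19*2/3 = 2/19
P(A∩B) = 2/19, which equals P(A)P(B), so independent

Yes, A and B are independent


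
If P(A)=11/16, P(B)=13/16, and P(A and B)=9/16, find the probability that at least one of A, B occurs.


P(A∪B) = P(A) + P(B) - P(A∩B)
= 11/16 + 13/16 - 9/16 = 15/16

15/16


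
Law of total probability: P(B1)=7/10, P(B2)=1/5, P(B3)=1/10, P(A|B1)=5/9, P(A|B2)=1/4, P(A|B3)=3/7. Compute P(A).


P(A) = P(A|B1)P(B1) + P(A|B2)P(B2) + P(A|B3)P(B3)
= 5/9*7/10 + 1/4*1/5 + 3/7*1/10
= 7/18 + 1/20 + 3/70 = 607/1260

607/1260


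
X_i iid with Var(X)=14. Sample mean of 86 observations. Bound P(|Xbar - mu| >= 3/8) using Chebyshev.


Var(Xbar) = Var(X)/n = 14/86
Chebyshev: P(|Xbar-mu| >= 3/8) <= Var(Xbar)/(3/8)^2 = (7/43)/(9/64) = 448/387
Bound exceeds 1, so trivial bound: 1

1


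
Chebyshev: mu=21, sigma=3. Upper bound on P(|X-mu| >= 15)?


k = 15/3 = 5
Chebyshev: P(|X-mu| >= k*sigma) <= 1/k^2 = 1/5^2 = 1/25

1/25


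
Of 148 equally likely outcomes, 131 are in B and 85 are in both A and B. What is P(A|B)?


P(A|B) = P(A∩B)/P(B) = (85/148)/(131/148) = 85/131

85/131


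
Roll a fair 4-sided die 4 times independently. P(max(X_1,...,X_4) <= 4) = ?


P(max <= 4) = P(all X_i <= 4) = (P(X_1 <= 4))^4
= (4/4)^4 = 1^4 = 1

1


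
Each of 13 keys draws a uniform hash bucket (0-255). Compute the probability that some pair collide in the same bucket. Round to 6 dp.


P(all different) = prod((256-i)/256 for i=0..12) = 0.733615
P(at least one match) = 1 - 0.733615 = 0.266385

0.266385


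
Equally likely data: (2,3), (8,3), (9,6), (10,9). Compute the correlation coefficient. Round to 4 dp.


Cov(X,Y) = 5.4375, Var(X) = 9.6875, Var(Y) = 6.1875
rho = Cov/(sqrt(VarX)*sqrt(VarY)) = 0.7023

0.7023


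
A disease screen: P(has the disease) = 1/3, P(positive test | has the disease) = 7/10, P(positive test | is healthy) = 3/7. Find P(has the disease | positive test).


P(A) = P(A|B)P(B) + P(A|B')P(B') = 7/10*1/3 + 3/7*2/3 = 109/210
P(B|A) = P(A|B)P(B)/P(A) = (7/30)/(109/210) = 49/109

49/109


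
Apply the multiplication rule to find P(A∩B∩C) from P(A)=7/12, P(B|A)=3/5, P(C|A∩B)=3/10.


P(A∩B∩C) = P(A) * P(B|A) * P(C|A∩B)
= 7/12 * 3/5 * 3/10
= 7/20 * 3/10 = 21/200

21/200


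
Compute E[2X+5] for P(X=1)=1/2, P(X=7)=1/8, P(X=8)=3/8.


E[2X+5] = sum(g(x)*P(x))
= 7*1/2 + 19*1/8 + 21*3/8
= 55/4

55/4


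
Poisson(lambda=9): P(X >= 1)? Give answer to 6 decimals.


P(X>=1) = 1 - P(X<=0) = 1 - (e^(-9)*9^0/0!)
≈ 1 - 0.0001234098 = 0.9998765902
≈ 0.999877

0.999877


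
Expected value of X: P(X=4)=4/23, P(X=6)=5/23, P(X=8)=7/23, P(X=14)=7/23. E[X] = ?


E[X] = sum(x * P(x))
= 4*4/23 + 6*5/23 + 8*7/23 + 14*7/23
= 200/23

200/23


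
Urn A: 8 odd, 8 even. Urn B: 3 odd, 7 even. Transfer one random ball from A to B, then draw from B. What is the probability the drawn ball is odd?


P(transfer odd) = 8/16 = 1/2; P(transfer even) = 1/2
If odd transferred: Urn II has 4 odd of 11, so P(odd|odd moved) = 4/11
If even transferred: Urn II has 3 odd of 11, so P(odd|even moved) = 3/11
By total probability: P(odd) = 1/2*4/11 + 1/2*3/11 = 7/22

7/22


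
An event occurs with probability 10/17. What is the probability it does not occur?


P(A') = 1 - P(A) = 1 - 10/17 = 7/17

7/17


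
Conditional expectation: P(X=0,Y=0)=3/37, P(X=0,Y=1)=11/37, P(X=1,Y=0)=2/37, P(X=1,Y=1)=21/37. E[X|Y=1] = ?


P(Y=1) = 32/37
E[X|Y=1] = (0*11 + 1*21)/32 = 21/32

21/32


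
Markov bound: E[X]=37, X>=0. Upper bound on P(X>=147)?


Markov: P(X >= a) <= E[X]/a
P(X >= 147) <= 37/147

37/147


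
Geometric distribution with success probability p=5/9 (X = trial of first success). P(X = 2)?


P(X=2) = (1-p)^1 * p = (4/9)^1 * 5/9
= 4/9 * 5/9 = 20/81

20/81


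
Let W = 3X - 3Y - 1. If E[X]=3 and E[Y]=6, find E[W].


E[3X - 3Y - 1] = 3*E[X] - 3*E[Y] - 1
= (3)*(3) + (-3)*(6) + (-1)
= 9 - 18 - 1 = -10

-10


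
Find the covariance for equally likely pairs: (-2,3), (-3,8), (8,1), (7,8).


E[X]=5/2, E[Y]=5, E[XY]=17/2
Cov(X,Y) = E[XY] - E[X]E[Y] = 17/2 - 5/2*5 = -4

-4


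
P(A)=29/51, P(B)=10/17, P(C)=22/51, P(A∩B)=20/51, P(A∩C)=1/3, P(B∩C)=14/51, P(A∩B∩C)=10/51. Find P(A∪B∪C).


P(A∪B∪C) = P(A)+P(B)+P(C) - P(AB)-P(AC)-P(BC) + P(ABC)
= 29/51+10/17+22/51 - 20/51-1/3-14/51 + 10/51
= 40/51

40/51


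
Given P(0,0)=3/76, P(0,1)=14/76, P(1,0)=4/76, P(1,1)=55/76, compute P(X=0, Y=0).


Read from table: P(X=0, Y=0) = 3/76

3/76


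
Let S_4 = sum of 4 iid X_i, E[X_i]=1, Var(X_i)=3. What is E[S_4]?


E[S_n] = n*E[X_1] = 4*1 = 4

4


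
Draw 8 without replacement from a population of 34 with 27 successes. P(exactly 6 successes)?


P(X=6) = C(27,6)*C(7,2) / C(34,8)
= 296010*21 / 18156204
= 6216210/18156204 = 10465/30566

10465/30566


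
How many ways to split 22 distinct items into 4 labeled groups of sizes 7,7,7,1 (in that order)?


22! = 1124000727777607680000
Denominator: 7!=5040 * 7!=5040 * 7!=5040 * 1!=1
Coefficient = 1124000727777607680000 / 128024064000 = 8779605120

8779605120


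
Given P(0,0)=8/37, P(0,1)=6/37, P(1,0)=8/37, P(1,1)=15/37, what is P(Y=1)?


P(Y=1) = P(0,1)+P(1,1) = 6/37 + 15/37 = 21/37

21/37


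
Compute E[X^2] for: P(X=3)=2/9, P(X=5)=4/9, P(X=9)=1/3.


E[X^2] = sum(x^2 * P(x))
= 9*2/9 + 25*4/9 + 81*1/3
= 361/9

361/9


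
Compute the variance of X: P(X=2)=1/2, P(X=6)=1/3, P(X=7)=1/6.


E[X] = 25/6, E[X^2] = 133/6
Var(X) = E[X^2] - (E[X])^2 = 133/6 - (25/6)^2 = 173/36

173/36


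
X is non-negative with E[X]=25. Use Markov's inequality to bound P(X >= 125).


Markov: P(X >= a) <= E[X]/a
P(X >= 125) <= 25/125 = 1/5

1/5


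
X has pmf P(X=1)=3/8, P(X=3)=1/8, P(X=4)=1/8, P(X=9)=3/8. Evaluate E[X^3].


E[X^3] = sum(x^3 * P(x))
= 1*3/8 + 27*1/8 + 64*1/8 + 729*3/8
= 2281/8

2281/8


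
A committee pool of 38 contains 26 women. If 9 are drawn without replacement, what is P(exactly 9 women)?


P(X=9) = C(26,9)*C(12,0) / C(38,9)
= 3124550*1 / 163011640
= 3124550/163011640 = 1495/77996

1495/77996


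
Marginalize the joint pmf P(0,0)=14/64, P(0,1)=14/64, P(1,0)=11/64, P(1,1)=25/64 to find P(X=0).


P(X=0) = P(0,0)+P(0,1) = 14/64 + 14/64 = 28/64 = 7/16

7/16


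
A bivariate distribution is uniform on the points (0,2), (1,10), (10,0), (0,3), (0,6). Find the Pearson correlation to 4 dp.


Cov(X,Y) = -7.2400, Var(X) = 15.3600, Var(Y) = 12.1600
rho = Cov/(sqrt(VarX)*sqrt(VarY)) = -0.5298

-0.5298


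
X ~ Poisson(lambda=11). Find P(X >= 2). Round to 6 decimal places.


P(X>=2) = 1 - P(X<=1) = 1 - (e^(-11)*11^0/0! + e^(-11)*11^1/1!)
≈ 1 - (0.0000167017 + 0.0001837187)
= 1 - 0.0002004204 = 0.9997995796
≈ 0.999800

0.999800


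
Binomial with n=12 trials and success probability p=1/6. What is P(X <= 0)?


P(X<=0) = P(X=0)
= 244140625/2176782336
= 244140625/2176782336

244140625/2176782336


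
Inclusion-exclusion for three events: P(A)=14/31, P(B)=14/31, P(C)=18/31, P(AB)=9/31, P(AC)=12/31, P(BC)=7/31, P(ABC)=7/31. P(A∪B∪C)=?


P(A∪B∪C) = P(A)+P(B)+P(C) - P(AB)-P(AC)-P(BC) + P(ABC)
= 14/31+14/31+18/31 - 9/31-12/31-7/31 + 7/31
= 25/31

25/31


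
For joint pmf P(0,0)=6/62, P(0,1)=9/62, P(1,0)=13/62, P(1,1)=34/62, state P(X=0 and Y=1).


Read from table: P(X=0, Y=1) = 9/62

9/62


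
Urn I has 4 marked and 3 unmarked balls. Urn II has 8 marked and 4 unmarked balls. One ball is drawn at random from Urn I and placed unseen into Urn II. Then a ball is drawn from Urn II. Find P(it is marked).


P(transfer marked) = 4/7; P(transfer unmarked) = 3/7
If marked transferred: Urn II has 9 marked of 13, so P(marked|marked moved) = 9/13
If unmarked transferred: Urn II has 8 marked of 13, so P(marked|unmarked moved) = 8/13
By total probability: P(marked) = 4/7*9/13 + 3/7*8/13 = 60/91

60/91


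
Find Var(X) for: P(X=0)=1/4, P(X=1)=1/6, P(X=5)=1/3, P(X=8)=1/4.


E[X] = 23/6, E[X^2] = 49/2
Var(X) = E[X^2] - (E[X])^2 = 49/2 - (23/6)^2 = 353/36

353/36


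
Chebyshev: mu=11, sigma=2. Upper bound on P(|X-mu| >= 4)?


k = 4/2 = 2
Chebyshev: P(|X-mu| >= k*sigma) <= 1/k^2 = 1/2^2 = 1/4

1/4


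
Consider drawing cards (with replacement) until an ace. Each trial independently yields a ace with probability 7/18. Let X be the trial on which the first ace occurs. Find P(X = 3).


P(X=3) = (1-p)^2 * p = (11/18)^2 * 7/18
= 121/324 * 7/18 = 847/5832

847/5832


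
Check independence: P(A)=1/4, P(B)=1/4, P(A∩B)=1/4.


P(A)*P(B) = 1/4*1/4 = 1/16
P(A∩B) = 1/4 != 1/16, so not independent

No, A and B are not independent


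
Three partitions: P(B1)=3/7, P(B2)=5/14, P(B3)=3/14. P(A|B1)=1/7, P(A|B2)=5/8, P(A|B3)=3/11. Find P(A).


P(A) = P(A|B1)P(B1) + P(A|B2)P(B2) + P(A|B3)P(B3)
= 1/7*3/7 + 5/8*5/14 + 3/11*3/14
= 3/49 + 25/112 + 9/154 = 2957/8624

2957/8624


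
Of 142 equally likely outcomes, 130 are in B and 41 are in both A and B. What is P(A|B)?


P(A|B) = P(A∩B)/P(B) = (41/142)/(130/142) = 41/130

41/130


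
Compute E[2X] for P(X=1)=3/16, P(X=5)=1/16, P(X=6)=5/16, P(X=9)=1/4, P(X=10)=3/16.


E[2X] = sum(g(x)*P(x))
= 2*3/16 + 10*1/16 + 12*5/16 + 18*1/4 + 20*3/16
= 13

13


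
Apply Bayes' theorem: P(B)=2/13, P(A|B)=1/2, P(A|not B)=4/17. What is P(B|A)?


P(A) = P(A|B)P(B) + P(A|B')P(B') = 1/2*2/13 + 4/17*11/13 = 61/221
P(B|A) = P(A|B)P(B)/P(A) = (1/13)/(61/221) = 17/61

17/61


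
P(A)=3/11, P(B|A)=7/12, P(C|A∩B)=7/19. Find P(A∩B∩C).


P(A∩B∩C) = P(A) * P(B|A) * P(C|A∩B)
= 3/11 * 7/12 * 7/19
= 7/44 * 7/19 = 49/836

49/836


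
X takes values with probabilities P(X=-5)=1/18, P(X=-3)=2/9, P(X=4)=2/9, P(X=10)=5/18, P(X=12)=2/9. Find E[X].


E[X] = sum(x * P(x))
= -5*1/18 - 3*2/9 + 4*2/9 + 10*5/18 + 12*2/9
= 97/18

97/18


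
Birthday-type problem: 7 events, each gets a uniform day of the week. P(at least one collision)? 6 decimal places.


P(all different) = prod((7-i)/7 for i=0..6) = 0.006120
P(at least one match) = 1 - 0.006120 = 0.993880

0.993880


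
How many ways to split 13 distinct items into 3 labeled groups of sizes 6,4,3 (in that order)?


13! = 6227020800
Denominator: 6!=720 * 4!=24 * 3!=6
Coefficient = 6227020800 / 103680 = 60060

60060


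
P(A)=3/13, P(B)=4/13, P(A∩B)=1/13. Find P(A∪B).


P(A∪B) = P(A) + P(B) - P(A∩B)
= 3/13 + 4/13 - 1/13 = 6/13

6/13


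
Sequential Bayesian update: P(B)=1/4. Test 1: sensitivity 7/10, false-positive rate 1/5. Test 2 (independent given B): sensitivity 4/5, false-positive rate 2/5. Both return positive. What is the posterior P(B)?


After test 1: P(+) = 7/10*1/4 + 1/5*3/4 = 13/40
P(B|+) = (7/40)/(13/40) = 7/13
After test 2 (use post1 as new prior): P(+) = 4/5*7/13 + 2/5*6/13 = 8/13
P(B|+,+) = (28/65)/(8/13) = 7/10

7/10


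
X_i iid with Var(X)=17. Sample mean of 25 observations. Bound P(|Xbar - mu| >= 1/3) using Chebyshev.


Var(Xbar) = Var(X)/n = 17/25
Chebyshev: P(|Xbar-mu| >= 1/3) <= Var(Xbar)/(1/3)^2 = (17/25)/(1/9) = 153/25
Bound exceeds 1, so trivial bound: 1

1


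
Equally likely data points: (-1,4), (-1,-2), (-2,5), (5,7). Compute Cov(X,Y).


E[X]=1/4, E[Y]=7/2, E[XY]=23/4
Cov(X,Y) = E[XY] - E[X]E[Y] = 23/4 - 1/4*7/2 = 39/8

39/8


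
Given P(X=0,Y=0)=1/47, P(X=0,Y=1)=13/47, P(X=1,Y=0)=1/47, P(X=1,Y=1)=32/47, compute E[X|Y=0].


P(Y=0) = 2/47
E[X|Y=0] = (0*1 + 1*1)/2 = 1/2

1/2


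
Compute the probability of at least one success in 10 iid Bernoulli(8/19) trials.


P(at least one) = 1 - P(none)
P(none) = (1 - 8/19)^10 = (11/19)^10 = 25937424601/6131066257801
P(at least one) = 1 - 25937424601/6131066257801 = 6105128833200/6131066257801

6105128833200/6131066257801


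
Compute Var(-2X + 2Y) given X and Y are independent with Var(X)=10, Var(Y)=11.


Independence => Cov(X,Y)=0
Var(-2X + 2Y) = (-2)^2*Var(X) + 2^2*Var(Y)
= 4*10 + 4*11 = 84

84


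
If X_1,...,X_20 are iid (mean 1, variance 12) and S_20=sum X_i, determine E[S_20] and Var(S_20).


E[S_n] = n*mu = 20*1 = 20
Var(S_n) = n*sigma^2 = 20*12 = 240

E[S_20]=20, Var(S_20)=240


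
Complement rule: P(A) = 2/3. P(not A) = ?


P(A') = 1 - P(A) = 1 - 2/3 = 1/3

1/3


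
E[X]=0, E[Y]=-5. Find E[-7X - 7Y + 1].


E[-7X - 7Y + 1] = -7*E[X] - 7*E[Y] + 1
= (-7)*(0) + (-7)*(-5) + (1)
= 0 + 35 + 1 = 36

36


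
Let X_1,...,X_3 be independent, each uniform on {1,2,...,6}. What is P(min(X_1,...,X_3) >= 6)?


P(min >= 6) = P(all X_i >= 6) = (P(X_1 >= 6))^3
= (1/6)^3 = 1/216

1/216


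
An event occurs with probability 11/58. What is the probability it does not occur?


P(A') = 1 - P(A) = 1 - 11/58 = 47/58

47/58


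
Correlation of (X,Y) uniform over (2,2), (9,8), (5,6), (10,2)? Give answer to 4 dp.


Cov(X,Y) = 2.2500, Var(X) = 10.2500, Var(Y) = 6.7500
rho = Cov/(sqrt(VarX)*sqrt(VarY)) = 0.2705

0.2705


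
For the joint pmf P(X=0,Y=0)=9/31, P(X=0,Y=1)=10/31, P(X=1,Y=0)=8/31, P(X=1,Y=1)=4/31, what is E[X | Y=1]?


P(Y=1) = 14/31
E[X|Y=1] = (0*10 + 1*4)/14 = 4/14 = 2/7

2/7


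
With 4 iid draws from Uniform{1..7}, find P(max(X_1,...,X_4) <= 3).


P(max <= 3) = P(all X_i <= 3) = (P(X_1 <= 3))^4
= (3/7)^4 = 81/2401

81/2401


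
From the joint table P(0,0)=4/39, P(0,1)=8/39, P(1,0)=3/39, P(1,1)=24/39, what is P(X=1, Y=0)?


Read from table: P(X=1, Y=0) = 3/39 = 1/13

1/13


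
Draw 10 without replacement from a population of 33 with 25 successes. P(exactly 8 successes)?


P(X=8) = C(25,8)*C(8,2) / C(33,10)
= 1081575*28 / 92561040
= 30284100/92561040 = 15295/46748

15295/46748


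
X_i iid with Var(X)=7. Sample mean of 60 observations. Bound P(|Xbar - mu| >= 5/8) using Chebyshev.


Var(Xbar) = Var(X)/n = 7/60
Chebyshev: P(|Xbar-mu| >= 5/8) <= Var(Xbar)/(5/8)^2 = (7/60)/(25/64) = 112/375

112/375


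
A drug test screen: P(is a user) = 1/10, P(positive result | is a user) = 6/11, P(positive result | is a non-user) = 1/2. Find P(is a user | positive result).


P(A) = P(A|B)P(B) + P(A|B')P(B') = 6/11*1/10 + 1/2*9/10 = 111/220
P(B|A) = P(A|B)P(B)/P(A) = (3/55)/(111/220) = 4/37

4/37


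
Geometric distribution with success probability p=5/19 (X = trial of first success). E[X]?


For geometric (trials until first success), E[X] = 1/p = 1/(5/19) = 19/5

19/5


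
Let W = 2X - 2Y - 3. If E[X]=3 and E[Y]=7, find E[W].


E[2X - 2Y - 3] = 2*E[X] - 2*E[Y] - 3
= (2)*(3) + (-2)*(7) + (-3)
= 6 - 14 - 3 = -11

-11


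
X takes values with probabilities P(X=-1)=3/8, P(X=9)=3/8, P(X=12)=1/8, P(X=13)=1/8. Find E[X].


E[X] = sum(x * P(x))
= -1*3/8 + 9*3/8 + 12*1/8 + 13*1/8
= 49/8

49/8
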